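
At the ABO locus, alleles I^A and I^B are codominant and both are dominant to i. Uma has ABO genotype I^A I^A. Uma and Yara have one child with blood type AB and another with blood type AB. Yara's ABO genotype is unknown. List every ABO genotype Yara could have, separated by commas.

I^A I^B, I^B I^B, I^B i

For each candidate genotype of Yara, check whether crossing it with I^A I^A can produce every observed child phenotype.
  I^A I^A → possible child types {A} ✗
  I^A I^B → possible child types {A, AB} ✓
  I^A i → possible child types {A} ✗
  I^B I^B → possible child types {AB} ✓
  I^B i → possible child types {A, AB} ✓
  i i → possible child types {A} ✗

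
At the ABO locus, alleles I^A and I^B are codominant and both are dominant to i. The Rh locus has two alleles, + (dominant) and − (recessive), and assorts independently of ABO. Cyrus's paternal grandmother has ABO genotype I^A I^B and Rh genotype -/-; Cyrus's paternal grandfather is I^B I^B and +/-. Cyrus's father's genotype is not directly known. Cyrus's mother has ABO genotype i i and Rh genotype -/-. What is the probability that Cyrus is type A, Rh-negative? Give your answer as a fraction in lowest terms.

Cyrus's father's ABO genotype from I^A I^B × I^B I^B: 1/2 I^A I^B, 1/2 I^B I^B.
Crossing each possibility with the mother i i and summing P(type A): 1/2·1/2 + 1/2·0 = 1/4.
Similarly for Rh via the father's Rh distribution: P(Rh-) = 3/4.
Independent loci: 1/4 × 3/4 = 3/16.

3/16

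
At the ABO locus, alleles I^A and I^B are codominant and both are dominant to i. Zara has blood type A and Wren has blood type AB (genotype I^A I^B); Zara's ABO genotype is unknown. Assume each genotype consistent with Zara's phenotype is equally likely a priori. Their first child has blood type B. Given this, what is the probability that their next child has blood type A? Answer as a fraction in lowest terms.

Possible genotypes: Zara ∈ {I^A I^A, I^A i}; Wren ∈ {I^A I^B}.
Weight each parental genotype pair by prior × P(type-B child):
  I^A i × I^A I^B: posterior weight 1; P(next child type A) = 1/2.
Weighted sum = 1/2.

1/2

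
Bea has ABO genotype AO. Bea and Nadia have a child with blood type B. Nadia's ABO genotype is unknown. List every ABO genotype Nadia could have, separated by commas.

For each candidate genotype of Nadia, check whether crossing it with AO can produce every observed child phenotype.
  AA → possible child types {A} ✗
  AB → possible child types {A, B, AB} ✓
  AO → possible child types {O, A} ✗
  BB → possible child types {B, AB} ✓
  BO → possible child types {O, A, B, AB} ✓
  OO → possible child types {O, A} ✗

AB, BB, BO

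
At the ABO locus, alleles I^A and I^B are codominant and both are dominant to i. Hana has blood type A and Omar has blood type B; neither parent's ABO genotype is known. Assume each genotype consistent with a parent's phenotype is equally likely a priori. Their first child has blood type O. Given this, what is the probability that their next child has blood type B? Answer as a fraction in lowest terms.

1/4

Possible genotypes: Hana ∈ {I^A I^A, I^A i}; Omar ∈ {I^B I^B, I^B i}.
Weight each parental genotype pair by prior × P(type-O child):
  I^A i × I^B i: posterior weight 1; P(next child type B) = 1/4.
Weighted sum = 1/4.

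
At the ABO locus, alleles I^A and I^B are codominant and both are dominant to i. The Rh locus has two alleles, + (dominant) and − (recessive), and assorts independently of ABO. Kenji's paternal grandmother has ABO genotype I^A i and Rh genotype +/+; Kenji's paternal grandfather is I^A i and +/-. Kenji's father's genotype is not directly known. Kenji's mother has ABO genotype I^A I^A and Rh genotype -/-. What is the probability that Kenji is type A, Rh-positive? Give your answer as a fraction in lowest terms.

Kenji's father's ABO genotype from I^A i × I^A i: 1/4 I^A I^A, 1/2 I^A i, 1/4 i i.
Crossing each possibility with the mother I^A I^A and summing P(type A): 1/4·1 + 1/2·1 + 1/4·1 = 1.
Similarly for Rh via the father's Rh distribution: P(Rh+) = 3/4.
Independent loci: 1 × 3/4 = 3/4.

3/4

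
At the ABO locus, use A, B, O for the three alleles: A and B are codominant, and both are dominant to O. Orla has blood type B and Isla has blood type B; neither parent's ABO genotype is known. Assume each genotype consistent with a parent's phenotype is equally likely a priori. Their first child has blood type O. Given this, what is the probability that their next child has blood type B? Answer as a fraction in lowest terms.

3/4

Possible genotypes: Orla ∈ {BB, BO}; Isla ∈ {BB, BO}.
Weight each parental genotype pair by prior × P(type-O child):
  BO × BO: posterior weight 1; P(next child type B) = 3/4.
Weighted sum = 3/4.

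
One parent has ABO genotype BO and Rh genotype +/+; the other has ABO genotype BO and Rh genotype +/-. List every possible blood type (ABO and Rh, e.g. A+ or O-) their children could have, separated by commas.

O+, B+

Gametes from BO × BO give offspring ABO genotypes BB, BO, OO, i.e. phenotypes O, B.
Rh cross +/+ × +/- → phenotypes Rh+.
Combining independently: O+, B+.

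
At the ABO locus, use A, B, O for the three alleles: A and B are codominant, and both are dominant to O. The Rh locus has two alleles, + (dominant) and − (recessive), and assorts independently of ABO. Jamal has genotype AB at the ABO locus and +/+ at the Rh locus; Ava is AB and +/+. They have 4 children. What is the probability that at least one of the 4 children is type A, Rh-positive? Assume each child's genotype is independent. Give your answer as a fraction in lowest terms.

175/256

ABO cross AB × AB → 1/4 A, 1/4 B, 1/2 AB.
Rh cross +/+ × +/+ → 1 Rh+; so P(type A, Rh-positive) = 1/4 × 1 = 1/4 per child.
P(none) = (3/4)^4 = 81/256; P(at least one) = 1 − 81/256 = 175/256.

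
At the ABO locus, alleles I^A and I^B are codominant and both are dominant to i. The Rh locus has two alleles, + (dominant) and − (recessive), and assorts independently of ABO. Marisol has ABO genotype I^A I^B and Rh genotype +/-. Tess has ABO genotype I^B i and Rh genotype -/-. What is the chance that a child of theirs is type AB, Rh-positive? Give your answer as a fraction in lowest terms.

1/8

ABO cross I^A I^B × I^B i → offspring phenotypes: 1/4 A, 1/2 B, 1/4 AB.
Rh cross +/- × -/- → 1/2 Rh+, 1/2 Rh-.
Independent loci: P(type AB, Rh-positive) = 1/4 × 1/2 = 1/8.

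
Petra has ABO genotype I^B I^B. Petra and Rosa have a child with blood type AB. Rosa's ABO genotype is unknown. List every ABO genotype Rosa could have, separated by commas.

I^A I^A, I^A I^B, I^A i

For each candidate genotype of Rosa, check whether crossing it with I^B I^B can produce every observed child phenotype.
  I^A I^A → possible child types {AB} ✓
  I^A I^B → possible child types {B, AB} ✓
  I^A i → possible child types {B, AB} ✓
  I^B I^B → possible child types {B} ✗
  I^B i → possible child types {B} ✗
  i i → possible child types {B} ✗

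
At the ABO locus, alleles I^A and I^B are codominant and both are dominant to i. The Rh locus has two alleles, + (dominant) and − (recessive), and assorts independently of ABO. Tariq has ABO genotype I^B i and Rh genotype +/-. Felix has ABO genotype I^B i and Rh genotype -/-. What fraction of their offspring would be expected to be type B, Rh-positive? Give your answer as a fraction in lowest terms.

3/8

ABO cross I^B i × I^B i → offspring phenotypes: 1/4 O, 3/4 B.
Rh cross +/- × -/- → 1/2 Rh+, 1/2 Rh-.
Independent loci: P(type B, Rh-positive) = 3/4 × 1/2 = 3/8.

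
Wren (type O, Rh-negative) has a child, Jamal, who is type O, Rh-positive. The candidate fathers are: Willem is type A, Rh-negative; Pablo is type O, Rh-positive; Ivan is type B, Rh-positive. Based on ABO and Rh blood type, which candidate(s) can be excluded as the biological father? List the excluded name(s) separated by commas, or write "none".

A candidate is excluded only if no genotype consistent with his phenotype could produce a type O, Rh-positive child with a type O, Rh-negative mother.
Willem (type A, Rh-): no genotype consistent with that phenotype can produce a type-O Rh+ child with a type-O mother.

Willem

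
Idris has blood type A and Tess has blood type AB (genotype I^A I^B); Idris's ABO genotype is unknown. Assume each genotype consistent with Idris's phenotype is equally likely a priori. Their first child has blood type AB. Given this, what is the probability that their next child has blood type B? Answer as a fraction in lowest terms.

Possible genotypes: Idris ∈ {I^A I^A, I^A i}; Tess ∈ {I^A I^B}.
Weight each parental genotype pair by prior × P(type-AB child):
  I^A I^A × I^A I^B: posterior weight 2/3; P(next child type B) = 0.
  I^A i × I^A I^B: posterior weight 1/3; P(next child type B) = 1/4.
Weighted sum = 1/12.

1/12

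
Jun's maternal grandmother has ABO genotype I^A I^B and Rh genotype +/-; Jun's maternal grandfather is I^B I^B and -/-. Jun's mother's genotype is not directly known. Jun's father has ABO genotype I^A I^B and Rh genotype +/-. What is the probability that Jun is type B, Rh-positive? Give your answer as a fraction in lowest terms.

15/64

Jun's mother's ABO genotype from I^A I^B × I^B I^B: 1/2 I^A I^B, 1/2 I^B I^B.
Crossing each possibility with the father I^A I^B and summing P(type B): 1/2·1/4 + 1/2·1/2 = 3/8.
Similarly for Rh via the mother's Rh distribution: P(Rh+) = 5/8.
Independent loci: 3/8 × 5/8 = 15/64.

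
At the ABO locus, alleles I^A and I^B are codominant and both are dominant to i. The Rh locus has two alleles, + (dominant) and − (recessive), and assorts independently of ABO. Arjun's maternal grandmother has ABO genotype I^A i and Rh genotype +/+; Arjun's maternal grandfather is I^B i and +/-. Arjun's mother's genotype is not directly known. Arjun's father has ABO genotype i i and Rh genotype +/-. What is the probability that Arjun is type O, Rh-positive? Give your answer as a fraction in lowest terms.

7/16

Arjun's mother's ABO genotype from I^A i × I^B i: 1/4 I^A I^B, 1/4 I^A i, 1/4 I^B i, 1/4 i i.
Crossing each possibility with the father i i and summing P(type O): 1/4·0 + 1/4·1/2 + 1/4·1/2 + 1/4·1 = 1/2.
Similarly for Rh via the mother's Rh distribution: P(Rh+) = 7/8.
Independent loci: 1/2 × 7/8 = 7/16.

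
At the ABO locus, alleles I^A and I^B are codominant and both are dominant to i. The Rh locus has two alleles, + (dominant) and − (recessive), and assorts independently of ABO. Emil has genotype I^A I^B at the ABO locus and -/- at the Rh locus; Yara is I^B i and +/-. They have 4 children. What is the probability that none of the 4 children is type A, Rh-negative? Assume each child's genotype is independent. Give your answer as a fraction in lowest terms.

ABO cross I^A I^B × I^B i → 1/4 A, 1/2 B, 1/4 AB.
Rh cross -/- × +/- → 1/2 Rh+, 1/2 Rh-; so P(type A, Rh-negative) = 1/4 × 1/2 = 1/8 per child.
P(not type A, Rh-negative) = 7/8 for one child; (7/8)^4 = 2401/4096.

2401/4096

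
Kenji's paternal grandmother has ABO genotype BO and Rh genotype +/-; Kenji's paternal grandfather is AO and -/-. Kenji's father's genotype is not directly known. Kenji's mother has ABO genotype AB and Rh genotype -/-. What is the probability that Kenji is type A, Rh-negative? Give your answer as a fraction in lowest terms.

9/32

Kenji's father's ABO genotype from BO × AO: 1/4 AB, 1/4 AO, 1/4 BO, 1/4 OO.
Crossing each possibility with the mother AB and summing P(type A): 1/4·1/4 + 1/4·1/2 + 1/4·1/4 + 1/4·1/2 = 3/8.
Similarly for Rh via the father's Rh distribution: P(Rh-) = 3/4.
Independent loci: 3/8 × 3/4 = 9/32.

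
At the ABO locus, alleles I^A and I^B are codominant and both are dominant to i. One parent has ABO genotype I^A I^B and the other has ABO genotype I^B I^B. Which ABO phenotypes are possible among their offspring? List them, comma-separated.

B, AB

Gametes from I^A I^B × I^B I^B give offspring ABO genotypes I^A I^B, I^B I^B, i.e. phenotypes B, AB.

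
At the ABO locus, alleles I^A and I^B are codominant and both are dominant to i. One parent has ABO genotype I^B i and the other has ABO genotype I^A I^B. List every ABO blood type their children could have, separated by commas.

Gametes from I^B i × I^A I^B give offspring ABO genotypes I^A I^B, I^A i, I^B I^B, I^B i, i.e. phenotypes A, B, AB.

A, B, AB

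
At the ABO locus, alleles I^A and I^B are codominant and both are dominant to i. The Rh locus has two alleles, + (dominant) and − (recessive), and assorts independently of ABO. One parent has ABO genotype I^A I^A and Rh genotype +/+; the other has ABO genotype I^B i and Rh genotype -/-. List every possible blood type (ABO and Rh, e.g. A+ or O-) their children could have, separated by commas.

Gametes from I^A I^A × I^B i give offspring ABO genotypes I^A I^B, I^A i, i.e. phenotypes A, AB.
Rh cross +/+ × -/- → phenotypes Rh+.
Combining independently: A+, AB+.

A+, AB+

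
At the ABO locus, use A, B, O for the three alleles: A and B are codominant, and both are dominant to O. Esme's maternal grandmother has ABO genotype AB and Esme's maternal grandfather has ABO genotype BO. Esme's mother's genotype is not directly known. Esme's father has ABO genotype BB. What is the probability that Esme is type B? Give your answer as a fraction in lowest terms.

3/4

Esme's mother's ABO genotype from AB × BO: 1/4 AB, 1/4 AO, 1/4 BB, 1/4 BO.
Crossing each possibility with the father BB and summing P(type B): 1/4·1/2 + 1/4·1/2 + 1/4·1 + 1/4·1 = 3/4.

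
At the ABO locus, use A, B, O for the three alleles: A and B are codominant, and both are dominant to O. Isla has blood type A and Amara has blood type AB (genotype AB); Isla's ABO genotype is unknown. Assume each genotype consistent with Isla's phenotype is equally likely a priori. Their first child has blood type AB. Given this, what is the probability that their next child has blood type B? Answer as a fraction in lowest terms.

Possible genotypes: Isla ∈ {AA, AO}; Amara ∈ {AB}.
Weight each parental genotype pair by prior × P(type-AB child):
  AA × AB: posterior weight 2/3; P(next child type B) = 0.
  AO × AB: posterior weight 1/3; P(next child type B) = 1/4.
Weighted sum = 1/12.

1/12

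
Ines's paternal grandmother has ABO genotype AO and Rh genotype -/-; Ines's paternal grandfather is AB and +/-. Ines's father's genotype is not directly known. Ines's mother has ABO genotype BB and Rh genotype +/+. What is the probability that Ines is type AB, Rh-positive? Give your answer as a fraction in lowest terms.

1/2

Ines's father's ABO genotype from AO × AB: 1/4 AA, 1/4 AB, 1/4 AO, 1/4 BO.
Crossing each possibility with the mother BB and summing P(type AB): 1/4·1 + 1/4·1/2 + 1/4·1/2 + 1/4·0 = 1/2.
Similarly for Rh via the father's Rh distribution: P(Rh+) = 1.
Independent loci: 1/2 × 1 = 1/2.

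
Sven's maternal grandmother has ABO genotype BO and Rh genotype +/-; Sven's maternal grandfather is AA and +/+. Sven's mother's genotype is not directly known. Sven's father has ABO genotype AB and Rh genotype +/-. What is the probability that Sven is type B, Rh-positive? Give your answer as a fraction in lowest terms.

7/32

Sven's mother's ABO genotype from BO × AA: 1/2 AB, 1/2 AO.
Crossing each possibility with the father AB and summing P(type B): 1/2·1/4 + 1/2·1/4 = 1/4.
Similarly for Rh via the mother's Rh distribution: P(Rh+) = 7/8.
Independent loci: 1/4 × 7/8 = 7/32.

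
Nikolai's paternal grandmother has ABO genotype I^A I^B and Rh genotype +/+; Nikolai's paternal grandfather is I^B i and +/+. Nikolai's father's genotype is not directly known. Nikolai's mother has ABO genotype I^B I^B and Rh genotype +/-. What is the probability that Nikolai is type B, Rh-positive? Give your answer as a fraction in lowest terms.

Nikolai's father's ABO genotype from I^A I^B × I^B i: 1/4 I^A I^B, 1/4 I^A i, 1/4 I^B I^B, 1/4 I^B i.
Crossing each possibility with the mother I^B I^B and summing P(type B): 1/4·1/2 + 1/4·1/2 + 1/4·1 + 1/4·1 = 3/4.
Similarly for Rh via the father's Rh distribution: P(Rh+) = 1.
Independent loci: 3/4 × 1 = 3/4.

3/4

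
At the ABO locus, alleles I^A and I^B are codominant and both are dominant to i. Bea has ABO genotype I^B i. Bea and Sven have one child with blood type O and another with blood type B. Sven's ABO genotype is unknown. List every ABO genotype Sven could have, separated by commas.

I^A i, I^B i, i i

For each candidate genotype of Sven, check whether crossing it with I^B i can produce every observed child phenotype.
  I^A I^A → possible child types {A, AB} ✗
  I^A I^B → possible child types {A, B, AB} ✗
  I^A i → possible child types {O, A, B, AB} ✓
  I^B I^B → possible child types {B} ✗
  I^B i → possible child types {O, B} ✓
  i i → possible child types {O, B} ✓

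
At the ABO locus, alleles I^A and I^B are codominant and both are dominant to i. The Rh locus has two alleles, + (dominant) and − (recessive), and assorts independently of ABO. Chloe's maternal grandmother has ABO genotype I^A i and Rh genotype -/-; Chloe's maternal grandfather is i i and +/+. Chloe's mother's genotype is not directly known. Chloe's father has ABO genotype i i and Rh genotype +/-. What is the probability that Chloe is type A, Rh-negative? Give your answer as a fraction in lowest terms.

1/16

Chloe's mother's ABO genotype from I^A i × i i: 1/2 I^A i, 1/2 i i.
Crossing each possibility with the father i i and summing P(type A): 1/2·1/2 + 1/2·0 = 1/4.
Similarly for Rh via the mother's Rh distribution: P(Rh-) = 1/4.
Independent loci: 1/4 × 1/4 = 1/16.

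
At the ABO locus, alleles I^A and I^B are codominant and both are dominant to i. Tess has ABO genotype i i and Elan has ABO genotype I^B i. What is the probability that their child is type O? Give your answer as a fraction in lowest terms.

ABO cross i i × I^B i → offspring phenotypes: 1/2 O, 1/2 B.
So P(type O) = 1/2.

1/2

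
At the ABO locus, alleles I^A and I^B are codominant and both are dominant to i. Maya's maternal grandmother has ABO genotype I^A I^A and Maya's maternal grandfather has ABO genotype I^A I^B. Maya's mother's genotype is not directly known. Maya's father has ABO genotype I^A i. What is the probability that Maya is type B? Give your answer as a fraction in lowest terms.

Maya's mother's ABO genotype from I^A I^A × I^A I^B: 1/2 I^A I^A, 1/2 I^A I^B.
Crossing each possibility with the father I^A i and summing P(type B): 1/2·0 + 1/2·1/4 = 1/8.

1/8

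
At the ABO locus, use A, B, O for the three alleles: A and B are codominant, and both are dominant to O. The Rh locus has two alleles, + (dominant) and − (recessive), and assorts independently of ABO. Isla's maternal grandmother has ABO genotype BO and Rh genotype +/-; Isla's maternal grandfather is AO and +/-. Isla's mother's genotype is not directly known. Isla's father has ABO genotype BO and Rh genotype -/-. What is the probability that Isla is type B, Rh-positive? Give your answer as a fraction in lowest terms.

Isla's mother's ABO genotype from BO × AO: 1/4 AB, 1/4 AO, 1/4 BO, 1/4 OO.
Crossing each possibility with the father BO and summing P(type B): 1/4·1/2 + 1/4·1/4 + 1/4·3/4 + 1/4·1/2 = 1/2.
Similarly for Rh via the mother's Rh distribution: P(Rh+) = 1/2.
Independent loci: 1/2 × 1/2 = 1/4.

1/4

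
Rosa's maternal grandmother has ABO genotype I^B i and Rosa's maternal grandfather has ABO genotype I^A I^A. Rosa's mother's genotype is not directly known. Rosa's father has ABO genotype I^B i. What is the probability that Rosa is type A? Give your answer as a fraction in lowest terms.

1/4

Rosa's mother's ABO genotype from I^B i × I^A I^A: 1/2 I^A I^B, 1/2 I^A i.
Crossing each possibility with the father I^B i and summing P(type A): 1/2·1/4 + 1/2·1/4 = 1/4.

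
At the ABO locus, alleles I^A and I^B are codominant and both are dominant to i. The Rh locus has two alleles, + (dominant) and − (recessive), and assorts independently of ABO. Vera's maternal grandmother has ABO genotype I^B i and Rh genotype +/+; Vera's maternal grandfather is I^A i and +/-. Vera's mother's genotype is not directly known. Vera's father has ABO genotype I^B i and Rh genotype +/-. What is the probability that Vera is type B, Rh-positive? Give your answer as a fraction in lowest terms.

7/16

Vera's mother's ABO genotype from I^B i × I^A i: 1/4 I^A I^B, 1/4 I^A i, 1/4 I^B i, 1/4 i i.
Crossing each possibility with the father I^B i and summing P(type B): 1/4·1/2 + 1/4·1/4 + 1/4·3/4 + 1/4·1/2 = 1/2.
Similarly for Rh via the mother's Rh distribution: P(Rh+) = 7/8.
Independent loci: 1/2 × 7/8 = 7/16.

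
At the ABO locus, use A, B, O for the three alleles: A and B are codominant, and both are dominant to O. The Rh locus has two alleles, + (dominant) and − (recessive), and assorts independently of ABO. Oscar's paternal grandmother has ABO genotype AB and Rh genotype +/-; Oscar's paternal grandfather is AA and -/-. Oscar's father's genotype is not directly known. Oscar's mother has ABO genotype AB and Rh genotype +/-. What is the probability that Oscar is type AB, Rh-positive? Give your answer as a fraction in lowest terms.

5/16

Oscar's father's ABO genotype from AB × AA: 1/2 AA, 1/2 AB.
Crossing each possibility with the mother AB and summing P(type AB): 1/2·1/2 + 1/2·1/2 = 1/2.
Similarly for Rh via the father's Rh distribution: P(Rh+) = 5/8.
Independent loci: 1/2 × 5/8 = 5/16.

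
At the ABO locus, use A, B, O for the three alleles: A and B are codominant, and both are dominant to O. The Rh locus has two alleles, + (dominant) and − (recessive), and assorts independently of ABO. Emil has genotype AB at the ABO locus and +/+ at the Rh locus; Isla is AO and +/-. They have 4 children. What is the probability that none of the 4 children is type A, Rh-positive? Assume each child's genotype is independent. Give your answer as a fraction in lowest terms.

ABO cross AB × AO → 1/2 A, 1/4 B, 1/4 AB.
Rh cross +/+ × +/- → 1 Rh+; so P(type A, Rh-positive) = 1/2 × 1 = 1/2 per child.
P(not type A, Rh-positive) = 1/2 for one child; (1/2)^4 = 1/16.

1/16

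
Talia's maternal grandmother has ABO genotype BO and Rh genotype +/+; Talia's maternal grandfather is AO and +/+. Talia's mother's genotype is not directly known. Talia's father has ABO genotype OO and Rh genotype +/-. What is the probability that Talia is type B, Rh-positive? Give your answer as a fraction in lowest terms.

1/4

Talia's mother's ABO genotype from BO × AO: 1/4 AB, 1/4 AO, 1/4 BO, 1/4 OO.
Crossing each possibility with the father OO and summing P(type B): 1/4·1/2 + 1/4·0 + 1/4·1/2 + 1/4·0 = 1/4.
Similarly for Rh via the mother's Rh distribution: P(Rh+) = 1.
Independent loci: 1/4 × 1 = 1/4.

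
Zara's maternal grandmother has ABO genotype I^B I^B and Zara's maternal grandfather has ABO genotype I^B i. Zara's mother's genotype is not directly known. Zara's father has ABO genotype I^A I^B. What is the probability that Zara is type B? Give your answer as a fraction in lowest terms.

1/2

Zara's mother's ABO genotype from I^B I^B × I^B i: 1/2 I^B I^B, 1/2 I^B i.
Crossing each possibility with the father I^A I^B and summing P(type B): 1/2·1/2 + 1/2·1/2 = 1/2.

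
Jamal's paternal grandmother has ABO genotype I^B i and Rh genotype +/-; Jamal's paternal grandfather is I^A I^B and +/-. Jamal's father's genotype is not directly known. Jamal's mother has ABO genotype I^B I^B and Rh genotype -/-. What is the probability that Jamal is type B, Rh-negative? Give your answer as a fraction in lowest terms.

Jamal's father's ABO genotype from I^B i × I^A I^B: 1/4 I^A I^B, 1/4 I^A i, 1/4 I^B I^B, 1/4 I^B i.
Crossing each possibility with the mother I^B I^B and summing P(type B): 1/4·1/2 + 1/4·1/2 + 1/4·1 + 1/4·1 = 3/4.
Similarly for Rh via the father's Rh distribution: P(Rh-) = 1/2.
Independent loci: 3/4 × 1/2 = 3/8.

3/8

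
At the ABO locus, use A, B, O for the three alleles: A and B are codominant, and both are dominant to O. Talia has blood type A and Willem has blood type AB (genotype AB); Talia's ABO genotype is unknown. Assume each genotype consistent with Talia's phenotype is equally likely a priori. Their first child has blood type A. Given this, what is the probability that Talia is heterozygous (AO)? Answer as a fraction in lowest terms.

Possible genotypes: Talia ∈ {AA, AO}; Willem ∈ {AB}.
Weight each parental genotype pair by prior × P(type-A child):
  AA × AB: posterior weight 1/2.
  AO × AB: posterior weight 1/2.
Sum the posterior weight over pairs where Talia is AO: 1/2.

1/2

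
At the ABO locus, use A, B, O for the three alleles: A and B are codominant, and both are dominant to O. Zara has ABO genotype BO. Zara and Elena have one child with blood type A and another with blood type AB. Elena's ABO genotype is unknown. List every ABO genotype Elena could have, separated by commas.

AA, AB, AO

For each candidate genotype of Elena, check whether crossing it with BO can produce every observed child phenotype.
  AA → possible child types {A, AB} ✓
  AB → possible child types {A, B, AB} ✓
  AO → possible child types {O, A, B, AB} ✓
  BB → possible child types {B} ✗
  BO → possible child types {O, B} ✗
  OO → possible child types {O, B} ✗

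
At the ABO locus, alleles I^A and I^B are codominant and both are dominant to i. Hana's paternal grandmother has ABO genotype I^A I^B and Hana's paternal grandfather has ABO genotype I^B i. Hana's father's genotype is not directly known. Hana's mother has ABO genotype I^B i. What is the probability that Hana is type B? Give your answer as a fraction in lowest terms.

5/8

Hana's father's ABO genotype from I^A I^B × I^B i: 1/4 I^A I^B, 1/4 I^A i, 1/4 I^B I^B, 1/4 I^B i.
Crossing each possibility with the mother I^B i and summing P(type B): 1/4·1/2 + 1/4·1/4 + 1/4·1 + 1/4·3/4 = 5/8.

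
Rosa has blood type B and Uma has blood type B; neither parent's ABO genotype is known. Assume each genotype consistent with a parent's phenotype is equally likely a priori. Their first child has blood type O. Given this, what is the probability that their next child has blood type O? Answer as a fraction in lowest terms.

1/4

Possible genotypes: Rosa ∈ {BB, BO}; Uma ∈ {BB, BO}.
Weight each parental genotype pair by prior × P(type-O child):
  BO × BO: posterior weight 1; P(next child type O) = 1/4.
Weighted sum = 1/4.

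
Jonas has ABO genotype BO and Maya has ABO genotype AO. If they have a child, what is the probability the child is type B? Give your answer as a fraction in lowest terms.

1/4

ABO cross BO × AO → offspring phenotypes: 1/4 O, 1/4 A, 1/4 B, 1/4 AB.
So P(type B) = 1/4.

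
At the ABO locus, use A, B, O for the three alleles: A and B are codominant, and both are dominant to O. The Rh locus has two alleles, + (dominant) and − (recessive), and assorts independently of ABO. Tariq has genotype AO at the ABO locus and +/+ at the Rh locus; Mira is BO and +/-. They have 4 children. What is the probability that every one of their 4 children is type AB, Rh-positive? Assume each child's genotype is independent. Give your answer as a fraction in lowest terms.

ABO cross AO × BO → 1/4 O, 1/4 A, 1/4 B, 1/4 AB.
Rh cross +/+ × +/- → 1 Rh+; so P(type AB, Rh-positive) = 1/4 × 1 = 1/4 per child.
All 4 independent: (1/4)^4 = 1/256.

1/256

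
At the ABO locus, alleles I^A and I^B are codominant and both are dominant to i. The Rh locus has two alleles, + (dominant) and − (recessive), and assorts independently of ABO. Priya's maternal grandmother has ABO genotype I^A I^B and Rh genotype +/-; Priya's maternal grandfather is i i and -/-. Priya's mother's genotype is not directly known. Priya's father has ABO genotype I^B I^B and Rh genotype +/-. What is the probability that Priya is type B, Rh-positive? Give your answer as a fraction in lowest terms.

15/32

Priya's mother's ABO genotype from I^A I^B × i i: 1/2 I^A i, 1/2 I^B i.
Crossing each possibility with the father I^B I^B and summing P(type B): 1/2·1/2 + 1/2·1 = 3/4.
Similarly for Rh via the mother's Rh distribution: P(Rh+) = 5/8.
Independent loci: 3/4 × 5/8 = 15/32.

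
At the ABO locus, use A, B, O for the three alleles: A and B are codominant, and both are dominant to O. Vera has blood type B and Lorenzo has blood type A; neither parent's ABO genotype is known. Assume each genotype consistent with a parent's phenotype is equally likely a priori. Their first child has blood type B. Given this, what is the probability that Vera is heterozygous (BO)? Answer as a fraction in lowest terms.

1/3

Possible genotypes: Vera ∈ {BB, BO}; Lorenzo ∈ {AA, AO}.
Weight each parental genotype pair by prior × P(type-B child):
  BB × AO: posterior weight 2/3.
  BO × AO: posterior weight 1/3.
Sum the posterior weight over pairs where Vera is BO: 1/3.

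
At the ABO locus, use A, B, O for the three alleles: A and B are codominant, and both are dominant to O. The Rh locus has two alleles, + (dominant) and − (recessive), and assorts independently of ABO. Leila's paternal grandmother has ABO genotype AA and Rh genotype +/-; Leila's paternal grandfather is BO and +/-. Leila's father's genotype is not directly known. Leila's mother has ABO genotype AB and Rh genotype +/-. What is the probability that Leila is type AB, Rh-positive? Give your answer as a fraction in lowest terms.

9/32

Leila's father's ABO genotype from AA × BO: 1/2 AB, 1/2 AO.
Crossing each possibility with the mother AB and summing P(type AB): 1/2·1/2 + 1/2·1/4 = 3/8.
Similarly for Rh via the father's Rh distribution: P(Rh+) = 3/4.
Independent loci: 3/8 × 3/4 = 9/32.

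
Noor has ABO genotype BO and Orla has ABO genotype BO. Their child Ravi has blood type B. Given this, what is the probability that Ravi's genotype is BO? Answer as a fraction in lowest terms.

Cross BO × BO → 1/4 BB, 1/2 BO, 1/4 OO.
Type-B genotypes among offspring: BB (1/4), BO (1/2); total 3/4.
P(BO | type B) = (1/2) / (3/4) = 2/3.

2/3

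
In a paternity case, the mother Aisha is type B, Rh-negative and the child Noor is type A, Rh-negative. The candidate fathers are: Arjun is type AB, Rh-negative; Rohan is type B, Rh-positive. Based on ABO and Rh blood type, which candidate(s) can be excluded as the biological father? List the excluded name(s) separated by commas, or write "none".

Rohan

A candidate is excluded only if no genotype consistent with his phenotype could produce a type A, Rh-negative child with a type B, Rh-negative mother.
Rohan (type B, Rh+): no genotype consistent with that phenotype can produce a type-A Rh- child with a type-B mother.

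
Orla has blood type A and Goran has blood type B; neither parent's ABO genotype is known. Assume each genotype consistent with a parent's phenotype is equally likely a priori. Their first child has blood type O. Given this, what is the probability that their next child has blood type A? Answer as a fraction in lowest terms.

1/4

Possible genotypes: Orla ∈ {I^A I^A, I^A i}; Goran ∈ {I^B I^B, I^B i}.
Weight each parental genotype pair by prior × P(type-O child):
  I^A i × I^B i: posterior weight 1; P(next child type A) = 1/4.
Weighted sum = 1/4.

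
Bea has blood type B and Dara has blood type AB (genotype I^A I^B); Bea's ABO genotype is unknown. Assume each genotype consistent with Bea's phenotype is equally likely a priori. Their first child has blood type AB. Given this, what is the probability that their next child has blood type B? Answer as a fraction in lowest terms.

1/2

Possible genotypes: Bea ∈ {I^B I^B, I^B i}; Dara ∈ {I^A I^B}.
Weight each parental genotype pair by prior × P(type-AB child):
  I^B I^B × I^A I^B: posterior weight 2/3; P(next child type B) = 1/2.
  I^B i × I^A I^B: posterior weight 1/3; P(next child type B) = 1/2.
Weighted sum = 1/2.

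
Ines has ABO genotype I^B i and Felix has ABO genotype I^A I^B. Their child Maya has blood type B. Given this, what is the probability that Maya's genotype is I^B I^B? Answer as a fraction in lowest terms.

1/2

Cross I^B i × I^A I^B → 1/4 I^A I^B, 1/4 I^A i, 1/4 I^B I^B, 1/4 I^B i.
Type-B genotypes among offspring: I^B I^B (1/4), I^B i (1/4); total 1/2.
P(I^B I^B | type B) = (1/4) / (1/2) = 1/2.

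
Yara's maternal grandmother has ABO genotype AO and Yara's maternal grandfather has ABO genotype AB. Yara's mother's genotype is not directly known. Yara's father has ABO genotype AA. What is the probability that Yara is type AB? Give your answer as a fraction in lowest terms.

1/4

Yara's mother's ABO genotype from AO × AB: 1/4 AA, 1/4 AB, 1/4 AO, 1/4 BO.
Crossing each possibility with the father AA and summing P(type AB): 1/4·0 + 1/4·1/2 + 1/4·0 + 1/4·1/2 = 1/4.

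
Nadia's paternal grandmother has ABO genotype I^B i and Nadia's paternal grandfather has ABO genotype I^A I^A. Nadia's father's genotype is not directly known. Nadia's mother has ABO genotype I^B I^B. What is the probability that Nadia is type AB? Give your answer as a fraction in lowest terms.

Nadia's father's ABO genotype from I^B i × I^A I^A: 1/2 I^A I^B, 1/2 I^A i.
Crossing each possibility with the mother I^B I^B and summing P(type AB): 1/2·1/2 + 1/2·1/2 = 1/2.

1/2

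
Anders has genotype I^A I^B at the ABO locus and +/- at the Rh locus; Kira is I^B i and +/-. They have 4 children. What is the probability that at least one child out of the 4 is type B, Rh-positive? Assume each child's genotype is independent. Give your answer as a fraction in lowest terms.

ABO cross I^A I^B × I^B i → 1/4 A, 1/2 B, 1/4 AB.
Rh cross +/- × +/- → 3/4 Rh+, 1/4 Rh-; so P(type B, Rh-positive) = 1/2 × 3/4 = 3/8 per child.
P(none) = (5/8)^4 = 625/4096; P(at least one) = 1 − 625/4096 = 3471/4096.

3471/4096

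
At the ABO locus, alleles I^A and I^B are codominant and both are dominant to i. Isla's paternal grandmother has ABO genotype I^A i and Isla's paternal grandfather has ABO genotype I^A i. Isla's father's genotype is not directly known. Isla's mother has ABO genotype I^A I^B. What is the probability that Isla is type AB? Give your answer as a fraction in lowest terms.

Isla's father's ABO genotype from I^A i × I^A i: 1/4 I^A I^A, 1/2 I^A i, 1/4 i i.
Crossing each possibility with the mother I^A I^B and summing P(type AB): 1/4·1/2 + 1/2·1/4 + 1/4·0 = 1/4.

1/4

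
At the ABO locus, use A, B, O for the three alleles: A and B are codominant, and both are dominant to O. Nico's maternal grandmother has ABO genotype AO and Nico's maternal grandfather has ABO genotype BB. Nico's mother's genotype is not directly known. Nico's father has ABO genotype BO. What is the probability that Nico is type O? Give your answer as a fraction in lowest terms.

Nico's mother's ABO genotype from AO × BB: 1/2 AB, 1/2 BO.
Crossing each possibility with the father BO and summing P(type O): 1/2·0 + 1/2·1/4 = 1/8.

1/8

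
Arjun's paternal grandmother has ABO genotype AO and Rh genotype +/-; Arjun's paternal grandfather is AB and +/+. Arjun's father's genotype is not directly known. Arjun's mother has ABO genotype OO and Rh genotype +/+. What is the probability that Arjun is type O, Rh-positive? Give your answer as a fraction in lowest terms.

1/4

Arjun's father's ABO genotype from AO × AB: 1/4 AA, 1/4 AB, 1/4 AO, 1/4 BO.
Crossing each possibility with the mother OO and summing P(type O): 1/4·0 + 1/4·0 + 1/4·1/2 + 1/4·1/2 = 1/4.
Similarly for Rh via the father's Rh distribution: P(Rh+) = 1.
Independent loci: 1/4 × 1 = 1/4.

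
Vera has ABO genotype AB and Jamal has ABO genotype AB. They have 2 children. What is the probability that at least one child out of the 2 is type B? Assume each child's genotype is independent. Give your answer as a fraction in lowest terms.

7/16

ABO cross AB × AB → 1/4 A, 1/4 B, 1/2 AB.
So P(type B) = 1/4 per child.
P(none) = (3/4)^2 = 9/16; P(at least one) = 1 − 9/16 = 7/16.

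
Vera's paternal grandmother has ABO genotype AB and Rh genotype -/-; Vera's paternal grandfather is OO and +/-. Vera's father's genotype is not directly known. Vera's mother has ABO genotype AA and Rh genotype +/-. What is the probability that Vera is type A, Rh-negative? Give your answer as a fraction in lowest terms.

9/32

Vera's father's ABO genotype from AB × OO: 1/2 AO, 1/2 BO.
Crossing each possibility with the mother AA and summing P(type A): 1/2·1 + 1/2·1/2 = 3/4.
Similarly for Rh via the father's Rh distribution: P(Rh-) = 3/8.
Independent loci: 3/4 × 3/8 = 9/32.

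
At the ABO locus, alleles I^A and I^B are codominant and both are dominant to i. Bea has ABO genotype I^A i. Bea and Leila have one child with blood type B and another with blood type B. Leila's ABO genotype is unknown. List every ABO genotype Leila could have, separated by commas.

For each candidate genotype of Leila, check whether crossing it with I^A i can produce every observed child phenotype.
  I^A I^A → possible child types {A} ✗
  I^A I^B → possible child types {A, B, AB} ✓
  I^A i → possible child types {O, A} ✗
  I^B I^B → possible child types {B, AB} ✓
  I^B i → possible child types {O, A, B, AB} ✓
  i i → possible child types {O, A} ✗

I^A I^B, I^B I^B, I^B i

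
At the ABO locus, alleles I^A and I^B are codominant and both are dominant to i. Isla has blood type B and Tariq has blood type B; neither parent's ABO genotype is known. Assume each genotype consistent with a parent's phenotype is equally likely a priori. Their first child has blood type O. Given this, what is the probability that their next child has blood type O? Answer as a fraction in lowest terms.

1/4

Possible genotypes: Isla ∈ {I^B I^B, I^B i}; Tariq ∈ {I^B I^B, I^B i}.
Weight each parental genotype pair by prior × P(type-O child):
  I^B i × I^B i: posterior weight 1; P(next child type O) = 1/4.
Weighted sum = 1/4.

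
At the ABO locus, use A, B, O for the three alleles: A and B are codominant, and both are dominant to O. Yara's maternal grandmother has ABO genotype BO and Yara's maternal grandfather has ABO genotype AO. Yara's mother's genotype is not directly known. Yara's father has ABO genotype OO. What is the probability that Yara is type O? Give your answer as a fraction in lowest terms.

1/2

Yara's mother's ABO genotype from BO × AO: 1/4 AB, 1/4 AO, 1/4 BO, 1/4 OO.
Crossing each possibility with the father OO and summing P(type O): 1/4·0 + 1/4·1/2 + 1/4·1/2 + 1/4·1 = 1/2.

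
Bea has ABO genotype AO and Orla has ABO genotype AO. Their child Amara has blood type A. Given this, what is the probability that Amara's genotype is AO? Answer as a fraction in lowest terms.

2/3

Cross AO × AO → 1/4 AA, 1/2 AO, 1/4 OO.
Type-A genotypes among offspring: AA (1/4), AO (1/2); total 3/4.
P(AO | type A) = (1/2) / (3/4) = 2/3.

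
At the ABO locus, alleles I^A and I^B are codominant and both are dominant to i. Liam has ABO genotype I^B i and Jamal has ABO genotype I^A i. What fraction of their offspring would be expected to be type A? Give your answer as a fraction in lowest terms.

1/4

ABO cross I^B i × I^A i → offspring phenotypes: 1/4 O, 1/4 A, 1/4 B, 1/4 AB.
So P(type A) = 1/4.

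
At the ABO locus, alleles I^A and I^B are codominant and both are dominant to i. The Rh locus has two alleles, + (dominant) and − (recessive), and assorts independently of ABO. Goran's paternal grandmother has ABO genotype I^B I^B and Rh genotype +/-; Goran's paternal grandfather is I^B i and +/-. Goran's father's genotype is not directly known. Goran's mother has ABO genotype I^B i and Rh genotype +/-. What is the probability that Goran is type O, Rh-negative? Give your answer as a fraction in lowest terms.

1/32

Goran's father's ABO genotype from I^B I^B × I^B i: 1/2 I^B I^B, 1/2 I^B i.
Crossing each possibility with the mother I^B i and summing P(type O): 1/2·0 + 1/2·1/4 = 1/8.
Similarly for Rh via the father's Rh distribution: P(Rh-) = 1/4.
Independent loci: 1/8 × 1/4 = 1/32.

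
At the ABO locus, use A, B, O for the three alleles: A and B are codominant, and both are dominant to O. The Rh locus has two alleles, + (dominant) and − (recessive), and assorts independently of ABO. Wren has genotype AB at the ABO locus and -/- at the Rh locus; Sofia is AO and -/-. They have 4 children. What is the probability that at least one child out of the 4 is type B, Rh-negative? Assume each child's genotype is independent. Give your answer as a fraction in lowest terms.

ABO cross AB × AO → 1/2 A, 1/4 B, 1/4 AB.
Rh cross -/- × -/- → 1 Rh-; so P(type B, Rh-negative) = 1/4 × 1 = 1/4 per child.
P(none) = (3/4)^4 = 81/256; P(at least one) = 1 − 81/256 = 175/256.

175/256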